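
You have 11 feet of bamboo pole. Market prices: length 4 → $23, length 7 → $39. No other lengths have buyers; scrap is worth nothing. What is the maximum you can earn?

62

Consider every possible first cut. r[k] is the best of p[i]+r[k−i] over all sellable i≤k.
r[1] = 0
r[2] = 0
r[3] = 0
r[4] = 23
r[5] = 23
r[6] = 23
r[7] = 39
r[8] = 46  (first piece 4, then r[4]=23)
r[9] = 46
r[10] = 46
r[11] = 62  (first piece 4, then r[7]=39)
One optimal cutting: 7 + 4 → $62.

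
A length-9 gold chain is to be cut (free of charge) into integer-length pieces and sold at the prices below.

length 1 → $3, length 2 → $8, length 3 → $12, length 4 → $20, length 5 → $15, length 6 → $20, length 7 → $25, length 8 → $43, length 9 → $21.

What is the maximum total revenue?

46

Let r[k] be the best obtainable value from length k. For each k, try every first piece i and keep the best of price[i] + r[k−i].
r[1] = 3
r[2] = max(3+3, 8+0) = 8
r[3] = max(3+8, 8+3, 12+0) = 12
r[4] = max(3+12, 8+8, 12+3, 20+0) = 20
r[5] = max(3+20, 8+12, 12+8, 20+3, 15+0) = 23
r[6] = max(3+23, 8+20, 12+12, 20+8, 15+3, 20+0) = 28
r[7] = max(3+28, 8+23, 12+20, …, 20+3, 25+0) = 32
r[8] = max(3+32, 8+28, 12+23, …, 25+3, 43+0) = 43
r[9] = max(3+43, 8+32, 12+28, …, 43+3, 21+0) = 46
One optimal cutting: 8 + 1 → $43 + $3 = $46.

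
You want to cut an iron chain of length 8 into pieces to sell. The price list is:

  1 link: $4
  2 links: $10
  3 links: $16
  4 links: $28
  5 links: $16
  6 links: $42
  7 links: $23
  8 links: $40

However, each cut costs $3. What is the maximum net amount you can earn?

Consider every possible first cut. net[k] is the best of p[i]+net[k−i] over all sellable i≤k, charging 3 whenever i<k.
net[1] = 4
net[2] = 10
net[3] = 16
net[4] = 28
net[5] = 29  (first piece 1, then net[4]=28)
net[6] = 42
net[7] = 43  (first piece 1, then net[6]=42)
net[8] = 53  (first piece 4, then net[4]=28)
One optimal plan: pieces 4 + 4 (1 cut) → $56 − $3 = $53.

53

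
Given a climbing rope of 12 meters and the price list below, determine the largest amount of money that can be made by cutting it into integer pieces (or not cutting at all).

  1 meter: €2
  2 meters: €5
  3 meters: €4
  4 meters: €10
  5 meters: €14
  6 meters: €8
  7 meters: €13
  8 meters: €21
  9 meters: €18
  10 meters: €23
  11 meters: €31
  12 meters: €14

Let v[k] be the best obtainable value from length k. For each k, try every first piece i and keep the best of price[i] + v[k−i].
v[1] = 2
v[2] = 5
v[3] = 7  (first piece 1, then v[2]=5)
v[4] = 10  (first piece 2, then v[2]=5)
v[5] = 14
v[6] = 16  (first piece 1, then v[5]=14)
v[7] = 19  (first piece 2, then v[5]=14)
v[8] = 21  (first piece 1, then v[7]=19)
v[9] = 24  (first piece 2, then v[7]=19)
v[10] = 28  (first piece 5, then v[5]=14)
v[11] = 31
v[12] = 33  (first piece 1, then v[11]=31)
One optimal cutting: 11 + 1 → €31 + €2 = €33.

33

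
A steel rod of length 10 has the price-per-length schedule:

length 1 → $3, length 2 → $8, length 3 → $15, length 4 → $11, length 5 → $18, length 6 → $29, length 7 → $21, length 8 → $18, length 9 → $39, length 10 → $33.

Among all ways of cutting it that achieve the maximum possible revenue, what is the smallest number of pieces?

4

Let r[k] be the best obtainable value from length k. For each k, try every first piece i and keep the best of price[i] + r[k−i].
r[1] = 3
r[2] = 8
r[3] = 15
r[4] = 18  (first piece 1, then r[3]=15)
r[5] = 23  (first piece 2, then r[3]=15)
r[6] = 30  (first piece 3, then r[3]=15)
r[7] = 33  (first piece 1, then r[6]=30)
r[8] = 38  (first piece 2, then r[6]=30)
r[9] = 45  (first piece 3, then r[6]=30)
r[10] = 48  (first piece 1, then r[9]=45)
Maximum revenue is $48.
Now minimize piece count subject to staying optimal: for each k, pieces[k] = 1 + min over i with p[i]+r[k−i]=r[k] of pieces[k−i].
pieces[7] = 3
pieces[8] = 3
pieces[9] = 3
pieces[10] = 4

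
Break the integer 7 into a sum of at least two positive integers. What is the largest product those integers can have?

12

Define m[k] = max over 1≤i<k of i · max(k−i, m[k−i]); the inner max lets the remainder stay uncut if that's better.
m[2] = 1*max(1,0) = 1*1 = 1
m[3] = 1*max(2,1) = 1*2 = 2
m[4] = 2*max(2,1) = 2*2 = 4
m[5] = 2*max(3,2) = 2*3 = 6
m[6] = 3*max(3,2) = 3*3 = 9
m[7] = 2*max(5,6) = 2*6 = 12
One optimal split: 3 + 2 + 2; product 3*2*2 = 12.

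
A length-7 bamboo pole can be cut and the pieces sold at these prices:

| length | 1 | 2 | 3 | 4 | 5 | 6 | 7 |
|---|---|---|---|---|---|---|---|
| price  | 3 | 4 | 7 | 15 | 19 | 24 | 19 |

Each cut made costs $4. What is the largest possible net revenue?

Build v[k] bottom-up: v[k] = max over allowed piece i of (p[i] + v[k−i]) − 4 per cut.
v[1] = 3
v[2] = 4
v[3] = 7
v[4] = 15
v[5] = 19
v[6] = 24
v[7] = 23  (first piece 1, then v[6]=24)
One optimal plan: pieces 6 + 1 (1 cut) → $27 − $4 = $23.

23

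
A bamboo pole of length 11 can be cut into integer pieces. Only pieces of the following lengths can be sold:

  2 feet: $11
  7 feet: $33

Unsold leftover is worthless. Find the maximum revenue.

Consider every possible first cut. f[k] is the best of p[i]+f[k−i] over all sellable i≤k.
f[1] = 0
f[2] = 11
f[3] = 11
f[4] = 22  (first piece 2, then f[2]=11)
f[5] = 22
f[6] = 33  (first piece 2, then f[4]=22)
f[7] = max(11+22, 33+0) = 33
f[8] = max(11+33, 33+0) = 44
f[9] = max(11+33, 33+11) = 44
f[10] = max(11+44, 33+11) = 55
f[11] = max(11+44, 33+22) = 55
One optimal cutting: pieces 2 + 2 + 2 + 2 + 2 with 1 foot of scrap → $55.

55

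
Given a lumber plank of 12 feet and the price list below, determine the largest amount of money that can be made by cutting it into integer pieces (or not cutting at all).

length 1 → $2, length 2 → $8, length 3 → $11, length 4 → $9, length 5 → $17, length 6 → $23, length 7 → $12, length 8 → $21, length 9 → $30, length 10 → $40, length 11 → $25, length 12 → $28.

48

Let R[k] be the best obtainable value from length k. For each k, try every first piece i and keep the best of price[i] + R[k−i].
R[1] = 2
R[2] = 8
R[3] = 11
R[4] = 16  (first piece 2, then R[2]=8)
R[5] = 19  (first piece 2, then R[3]=11)
R[6] = 24  (first piece 2, then R[4]=16)
R[7] = 27  (first piece 2, then R[5]=19)
R[8] = 32  (first piece 2, then R[6]=24)
R[9] = 35  (first piece 2, then R[7]=27)
R[10] = 40  (first piece 2, then R[8]=32)
R[11] = 43  (first piece 2, then R[9]=35)
R[12] = 48  (first piece 2, then R[10]=40)
One optimal cutting: 2 + 2 + 2 + 2 + 2 + 2 → $8 + $8 + $8 + $8 + $8 + $8 = $48.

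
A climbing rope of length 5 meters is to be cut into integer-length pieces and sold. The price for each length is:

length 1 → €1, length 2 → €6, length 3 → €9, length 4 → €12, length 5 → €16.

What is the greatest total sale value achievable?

Build best[k] bottom-up: best[k] = max over allowed piece i of (p[i] + best[k−i]).
best[1] = 1
best[2] = 6
best[3] = 9
best[4] = 12  (first piece 2, then best[2]=6)
best[5] = 16
Best is to sell the whole 5-meter piece uncut for €16.

16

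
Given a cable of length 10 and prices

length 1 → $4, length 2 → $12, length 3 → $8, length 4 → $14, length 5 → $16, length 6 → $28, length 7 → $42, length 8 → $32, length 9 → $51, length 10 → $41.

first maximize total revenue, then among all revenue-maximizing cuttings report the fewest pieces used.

5

Let r[k] be the best obtainable value from length k. For each k, try every first piece i and keep the best of price[i] + r[k−i].
r[1] = 4
r[2] = max(4+4, 12+0) = 12
r[3] = max(4+12, 12+4, 8+0) = 16
r[4] = max(4+16, 12+12, 8+4, 14+0) = 24
r[5] = max(4+24, 12+16, 8+12, 14+4, 16+0) = 28
r[6] = max(4+28, 12+24, 8+16, 14+12, 16+4, 28+0) = 36
r[7] = max(4+36, 12+28, 8+24, …, 28+4, 42+0) = 42
r[8] = max(4+42, 12+36, 8+28, …, 42+4, 32+0) = 48
r[9] = max(4+48, 12+42, 8+36, …, 32+4, 51+0) = 54
r[10] = max(4+54, 12+48, 8+42, …, 51+4, 41+0) = 60
Maximum revenue is $60.
Now minimize piece count subject to staying optimal: for each k, pieces[k] = 1 + min over i with p[i]+r[k−i]=r[k] of pieces[k−i].
pieces[7] = 1
pieces[8] = 4
pieces[9] = 2
pieces[10] = 5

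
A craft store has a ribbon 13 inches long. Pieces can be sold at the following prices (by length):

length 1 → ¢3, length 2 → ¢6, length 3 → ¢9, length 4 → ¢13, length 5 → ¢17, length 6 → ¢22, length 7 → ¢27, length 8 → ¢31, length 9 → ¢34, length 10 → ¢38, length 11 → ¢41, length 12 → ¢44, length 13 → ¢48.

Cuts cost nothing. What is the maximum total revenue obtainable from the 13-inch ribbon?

Consider every possible first cut. v[k] is the best of p[i]+v[k−i] over all sellable i≤k.
v[1] = 3
v[2] = max(3+3, 6+0) = 6
v[3] = max(3+6, 6+3, 9+0) = 9
v[4] = max(3+9, 6+6, 9+3, 13+0) = 13
v[5] = max(3+13, 6+9, 9+6, 13+3, 17+0) = 17
v[6] = max(3+17, 6+13, 9+9, 13+6, 17+3, 22+0) = 22
v[7] = max(3+22, 6+17, 9+13, …, 22+3, 27+0) = 27
v[8] = max(3+27, 6+22, 9+17, …, 27+3, 31+0) = 31
v[9] = max(3+31, 6+27, 9+22, …, 31+3, 34+0) = 34
v[10] = max(3+34, 6+31, 9+27, …, 34+3, 38+0) = 38
v[11] = max(3+38, 6+34, 9+31, …, 38+3, 41+0) = 41
v[12] = max(3+41, 6+38, 9+34, …, 41+3, 44+0) = 44
v[13] = max(3+44, 6+41, 9+38, …, 44+3, 48+0) = 49
One optimal cutting: 7 + 6 → ¢27 + ¢22 = ¢49.

49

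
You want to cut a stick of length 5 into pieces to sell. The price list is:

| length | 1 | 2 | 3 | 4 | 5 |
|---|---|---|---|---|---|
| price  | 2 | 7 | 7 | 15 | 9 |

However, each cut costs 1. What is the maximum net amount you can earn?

16

Let v[k] be the best obtainable value from length k. For each k, try every first piece i and keep the best of price[i] + v[k−i] minus the 1 cut fee when i<k.
v[1] = 2
v[2] = max(2+2-1, 7+0) = 7
v[3] = max(2+7-1, 7+2-1, 7+0) = 8
v[4] = max(2+8-1, 7+7-1, 7+2-1, 15+0) = 15
v[5] = max(2+15-1, 7+8-1, 7+7-1, 15+2-1, 9+0) = 16
One optimal plan: pieces 4 + 1 (1 cut) → 17 − 1 = 16.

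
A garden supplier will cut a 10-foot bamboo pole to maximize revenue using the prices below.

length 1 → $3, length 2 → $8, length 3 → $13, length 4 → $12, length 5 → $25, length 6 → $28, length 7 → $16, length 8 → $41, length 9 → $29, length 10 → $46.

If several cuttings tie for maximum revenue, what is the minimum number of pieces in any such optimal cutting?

2

Let r[k] be the best obtainable value from length k. For each k, try every first piece i and keep the best of price[i] + r[k−i].
r[1] = 3
r[2] = 8
r[3] = 13
r[4] = 16  (first piece 1, then r[3]=13)
r[5] = 25
r[6] = 28  (first piece 1, then r[5]=25)
r[7] = 33  (first piece 2, then r[5]=25)
r[8] = 41
r[9] = 44  (first piece 1, then r[8]=41)
r[10] = 50  (first piece 5, then r[5]=25)
Maximum revenue is $50.
Now minimize piece count subject to staying optimal: for each k, pieces[k] = 1 + min over i with p[i]+r[k−i]=r[k] of pieces[k−i].
pieces[7] = 2
pieces[8] = 1
pieces[9] = 2
pieces[10] = 2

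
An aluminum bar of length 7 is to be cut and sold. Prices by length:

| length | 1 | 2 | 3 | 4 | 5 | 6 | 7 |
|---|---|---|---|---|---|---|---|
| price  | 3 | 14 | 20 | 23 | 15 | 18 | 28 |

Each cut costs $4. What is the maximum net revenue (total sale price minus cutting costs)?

Consider every possible first cut. v[k] is the best of p[i]+v[k−i] over all sellable i≤k, charging 4 whenever i<k.
v[1] = 3
v[2] = 14
v[3] = 20
v[4] = 24  (first piece 2, then v[2]=14)
v[5] = 30  (first piece 2, then v[3]=20)
v[6] = 36  (first piece 3, then v[3]=20)
v[7] = 40  (first piece 2, then v[5]=30)
One optimal plan: pieces 3 + 2 + 2 (2 cuts) → $48 − $8 = $40.

40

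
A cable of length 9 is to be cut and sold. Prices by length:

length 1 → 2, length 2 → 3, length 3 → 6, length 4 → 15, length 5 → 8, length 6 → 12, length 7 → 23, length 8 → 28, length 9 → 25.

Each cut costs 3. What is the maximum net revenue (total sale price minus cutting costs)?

27

Let r[k] be the best obtainable value from length k. For each k, try every first piece i and keep the best of price[i] + r[k−i] minus the 3 cut fee when i<k.
r[1] = 2
r[2] = max(2+2-3, 3+0) = 3
r[3] = max(2+3-3, 3+2-3, 6+0) = 6
r[4] = max(2+6-3, 3+3-3, 6+2-3, 15+0) = 15
r[5] = max(2+15-3, 3+6-3, 6+3-3, 15+2-3, 8+0) = 14
r[6] = max(2+14-3, 3+15-3, 6+6-3, 15+3-3, 8+2-3, 12+0) = 15
r[7] = max(2+15-3, 3+14-3, 6+15-3, …, 12+2-3, 23+0) = 23
r[8] = max(2+23-3, 3+15-3, 6+14-3, …, 23+2-3, 28+0) = 28
r[9] = max(2+28-3, 3+23-3, 6+15-3, …, 28+2-3, 25+0) = 27
One optimal plan: pieces 8 + 1 (1 cut) → 30 − 3 = 27.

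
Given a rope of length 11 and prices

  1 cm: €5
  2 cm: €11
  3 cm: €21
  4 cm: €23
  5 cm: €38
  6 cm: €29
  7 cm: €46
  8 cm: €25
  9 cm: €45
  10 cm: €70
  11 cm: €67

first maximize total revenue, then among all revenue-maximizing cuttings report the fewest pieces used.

Consider every possible first cut. r[k] is the best of p[i]+r[k−i] over all sellable i≤k.
r[1] = 5
r[2] = 11
r[3] = 21
r[4] = 26  (first piece 1, then r[3]=21)
r[5] = 38
r[6] = 43  (first piece 1, then r[5]=38)
r[7] = 49  (first piece 2, then r[5]=38)
r[8] = 59  (first piece 3, then r[5]=38)
r[9] = 64  (first piece 1, then r[8]=59)
r[10] = 76  (first piece 5, then r[5]=38)
r[11] = 81  (first piece 1, then r[10]=76)
Maximum revenue is €81.
Now minimize piece count subject to staying optimal: for each k, pieces[k] = 1 + min over i with p[i]+r[k−i]=r[k] of pieces[k−i].
pieces[8] = 2
pieces[9] = 3
pieces[10] = 2
pieces[11] = 3

3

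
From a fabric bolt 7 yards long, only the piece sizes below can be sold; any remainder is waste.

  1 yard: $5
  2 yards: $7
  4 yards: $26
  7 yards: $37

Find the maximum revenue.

Let r[k] be the best obtainable value from length k. For each k, try every first piece i and keep the best of price[i] + r[k−i].
r[1] = 5
r[2] = max(5+5, 7+0) = 10
r[3] = max(5+10, 7+5) = 15
r[4] = max(5+15, 7+10, 26+0) = 26
r[5] = max(5+26, 7+15, 26+5) = 31
r[6] = max(5+31, 7+26, 26+10) = 36
r[7] = max(5+36, 7+31, 26+15, 37+0) = 41
One optimal cutting: 4 + 1 + 1 + 1 → $41.

41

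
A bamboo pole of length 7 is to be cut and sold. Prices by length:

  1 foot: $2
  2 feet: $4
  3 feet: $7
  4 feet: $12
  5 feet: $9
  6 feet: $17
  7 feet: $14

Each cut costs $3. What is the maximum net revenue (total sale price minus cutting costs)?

16

Let net[k] be the best obtainable value from length k. For each k, try every first piece i and keep the best of price[i] + net[k−i] minus the 3 cut fee when i<k.
net[1] = 2
net[2] = 4
net[3] = 7
net[4] = 12
net[5] = 11  (first piece 1, then net[4]=12)
net[6] = 17
net[7] = 16  (first piece 1, then net[6]=17)
One optimal plan: pieces 6 + 1 (1 cut) → $19 − $3 = $16.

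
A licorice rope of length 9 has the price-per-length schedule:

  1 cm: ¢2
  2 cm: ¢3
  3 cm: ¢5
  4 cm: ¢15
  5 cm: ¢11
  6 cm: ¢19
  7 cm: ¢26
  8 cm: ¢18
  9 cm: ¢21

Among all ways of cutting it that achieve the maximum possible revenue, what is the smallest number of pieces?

3

Let r[k] be the best obtainable value from length k. For each k, try every first piece i and keep the best of price[i] + r[k−i].
r[1] = 2
r[2] = max(2+2, 3+0) = 4
r[3] = max(2+4, 3+2, 5+0) = 6
r[4] = max(2+6, 3+4, 5+2, 15+0) = 15
r[5] = max(2+15, 3+6, 5+4, 15+2, 11+0) = 17
r[6] = max(2+17, 3+15, 5+6, 15+4, 11+2, 19+0) = 19
r[7] = max(2+19, 3+17, 5+15, …, 19+2, 26+0) = 26
r[8] = max(2+26, 3+19, 5+17, …, 26+2, 18+0) = 30
r[9] = max(2+30, 3+26, 5+19, …, 18+2, 21+0) = 32
Maximum revenue is ¢32.
Now minimize piece count subject to staying optimal: for each k, pieces[k] = 1 + min over i with p[i]+r[k−i]=r[k] of pieces[k−i].
pieces[6] = 1
pieces[7] = 1
pieces[8] = 2
pieces[9] = 3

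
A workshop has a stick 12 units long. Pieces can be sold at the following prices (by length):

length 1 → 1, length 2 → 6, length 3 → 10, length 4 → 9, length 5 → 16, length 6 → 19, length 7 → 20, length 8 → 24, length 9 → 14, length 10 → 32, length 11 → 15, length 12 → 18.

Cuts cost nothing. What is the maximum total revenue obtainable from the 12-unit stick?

40

Build R[k] bottom-up: R[k] = max over allowed piece i of (p[i] + R[k−i]).
R[1] = 1
R[2] = 6
R[3] = 10
R[4] = 12  (first piece 2, then R[2]=6)
R[5] = 16  (first piece 2, then R[3]=10)
R[6] = 20  (first piece 3, then R[3]=10)
R[7] = 22  (first piece 2, then R[5]=16)
R[8] = 26  (first piece 2, then R[6]=20)
R[9] = 30  (first piece 3, then R[6]=20)
R[10] = 32  (first piece 2, then R[8]=26)
R[11] = 36  (first piece 2, then R[9]=30)
R[12] = 40  (first piece 3, then R[9]=30)
One optimal cutting: 3 + 3 + 3 + 3 → 10 + 10 + 10 + 10 = 40.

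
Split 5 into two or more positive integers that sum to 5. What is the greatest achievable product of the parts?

Fill g[k] for k=2..5: at each k try every first piece i and multiply by the better of (k−i) uncut or g[k−i].
g[2] = 1×max(1,0) = 1×1 = 1
g[3] = 1×max(2,1) = 1×2 = 2
g[4] = 2×max(2,1) = 2×2 = 4
g[5] = 2×max(3,2) = 2×3 = 6
One optimal split: 3 + 2; product 3×2 = 6.

6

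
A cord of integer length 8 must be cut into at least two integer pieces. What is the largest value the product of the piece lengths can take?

Fill m[k] for k=2..8: at each k try every first piece i and multiply by the better of (k−i) uncut or m[k−i].
Small cases: m[2]=1.
m[3] = 1*max(2,1) = 1*2 = 2
m[4] = 2*max(2,1) = 2*2 = 4
m[5] = 2*max(3,2) = 2*3 = 6
m[6] = 3*max(3,2) = 3*3 = 9
m[7] = 2*max(5,6) = 2*6 = 12
m[8] = 2*max(6,9) = 2*9 = 18
One optimal split: 3 + 3 + 2; product 3*3*2 = 18.

18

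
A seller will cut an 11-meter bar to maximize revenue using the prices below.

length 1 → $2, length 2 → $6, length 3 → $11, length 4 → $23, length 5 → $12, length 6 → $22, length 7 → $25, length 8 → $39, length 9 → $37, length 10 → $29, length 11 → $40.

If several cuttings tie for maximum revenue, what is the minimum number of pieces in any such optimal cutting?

Let r[k] be the best obtainable value from length k. For each k, try every first piece i and keep the best of price[i] + r[k−i].
r[1] = 2
r[2] = max(2+2, 6+0) = 6
r[3] = max(2+6, 6+2, 11+0) = 11
r[4] = max(2+11, 6+6, 11+2, 23+0) = 23
r[5] = max(2+23, 6+11, 11+6, 23+2, 12+0) = 25
r[6] = max(2+25, 6+23, 11+11, 23+6, 12+2, 22+0) = 29
r[7] = max(2+29, 6+25, 11+23, …, 22+2, 25+0) = 34
r[8] = max(2+34, 6+29, 11+25, …, 25+2, 39+0) = 46
r[9] = max(2+46, 6+34, 11+29, …, 39+2, 37+0) = 48
r[10] = max(2+48, 6+46, 11+34, …, 37+2, 29+0) = 52
r[11] = max(2+52, 6+48, 11+46, …, 29+2, 40+0) = 57
Maximum revenue is $57.
Now minimize piece count subject to staying optimal: for each k, pieces[k] = 1 + min over i with p[i]+r[k−i]=r[k] of pieces[k−i].
pieces[8] = 2
pieces[9] = 3
pieces[10] = 3
pieces[11] = 3

3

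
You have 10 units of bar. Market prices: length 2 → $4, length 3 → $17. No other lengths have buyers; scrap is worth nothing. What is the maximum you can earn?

51

Let best[k] be the best obtainable value from length k. For each k, try every first piece i and keep the best of price[i] + best[k−i].
best[1] = 0
best[2] = 4
best[3] = max(4+0, 17+0) = 17
best[4] = max(4+4, 17+0) = 17
best[5] = max(4+17, 17+4) = 21
best[6] = max(4+17, 17+17) = 34
best[7] = max(4+21, 17+17) = 34
best[8] = max(4+34, 17+21) = 38
best[9] = max(4+34, 17+34) = 51
best[10] = max(4+38, 17+34) = 51
One optimal cutting: pieces 3 + 3 + 3 with 1 unit of scrap → $51.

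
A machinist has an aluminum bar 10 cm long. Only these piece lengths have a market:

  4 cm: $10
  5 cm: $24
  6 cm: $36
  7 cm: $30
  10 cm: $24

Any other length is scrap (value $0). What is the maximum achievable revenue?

48

Let best[k] be the best obtainable value from length k. For each k, try every first piece i and keep the best of price[i] + best[k−i].
best[1] = 0
best[2] = 0
best[3] = 0
best[4] = 10
best[5] = max(10+0, 24+0) = 24
best[6] = max(10+0, 24+0, 36+0) = 36
best[7] = max(10+0, 24+0, 36+0, 30+0) = 36
best[8] = max(10+10, 24+0, 36+0, 30+0) = 36
best[9] = max(10+24, 24+10, 36+0, 30+0) = 36
best[10] = max(10+36, 24+24, 36+10, 30+0, 24+0) = 48
One optimal cutting: 5 + 5 → $48.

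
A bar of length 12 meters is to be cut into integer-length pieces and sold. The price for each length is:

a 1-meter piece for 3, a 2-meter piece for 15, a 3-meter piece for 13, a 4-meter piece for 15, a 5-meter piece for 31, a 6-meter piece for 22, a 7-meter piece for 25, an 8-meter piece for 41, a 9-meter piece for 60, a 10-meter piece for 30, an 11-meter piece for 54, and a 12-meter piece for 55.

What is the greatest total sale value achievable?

90

Let r[k] be the best obtainable value from length k. For each k, try every first piece i and keep the best of price[i] + r[k−i].
r[1] = 3
r[2] = 15
r[3] = 18  (first piece 1, then r[2]=15)
r[4] = 30  (first piece 2, then r[2]=15)
r[5] = 33  (first piece 1, then r[4]=30)
r[6] = 45  (first piece 2, then r[4]=30)
r[7] = 48  (first piece 1, then r[6]=45)
r[8] = 60  (first piece 2, then r[6]=45)
r[9] = 63  (first piece 1, then r[8]=60)
r[10] = 75  (first piece 2, then r[8]=60)
r[11] = 78  (first piece 1, then r[10]=75)
r[12] = 90  (first piece 2, then r[10]=75)
One optimal cutting: 2 + 2 + 2 + 2 + 2 + 2 → 15 + 15 + 15 + 15 + 15 + 15 = 90.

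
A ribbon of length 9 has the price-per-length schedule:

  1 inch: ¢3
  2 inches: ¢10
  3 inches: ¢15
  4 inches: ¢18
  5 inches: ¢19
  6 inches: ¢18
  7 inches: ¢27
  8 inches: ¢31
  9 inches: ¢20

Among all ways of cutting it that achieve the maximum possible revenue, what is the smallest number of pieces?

Let r[k] be the best obtainable value from length k. For each k, try every first piece i and keep the best of price[i] + r[k−i].
r[1] = 3
r[2] = max(3+3, 10+0) = 10
r[3] = max(3+10, 10+3, 15+0) = 15
r[4] = max(3+15, 10+10, 15+3, 18+0) = 20
r[5] = max(3+20, 10+15, 15+10, 18+3, 19+0) = 25
r[6] = max(3+25, 10+20, 15+15, 18+10, 19+3, 18+0) = 30
r[7] = max(3+30, 10+25, 15+20, …, 18+3, 27+0) = 35
r[8] = max(3+35, 10+30, 15+25, …, 27+3, 31+0) = 40
r[9] = max(3+40, 10+35, 15+30, …, 31+3, 20+0) = 45
Maximum revenue is ¢45.
Now minimize piece count subject to staying optimal: for each k, pieces[k] = 1 + min over i with p[i]+r[k−i]=r[k] of pieces[k−i].
pieces[6] = 2
pieces[7] = 3
pieces[8] = 3
pieces[9] = 3

3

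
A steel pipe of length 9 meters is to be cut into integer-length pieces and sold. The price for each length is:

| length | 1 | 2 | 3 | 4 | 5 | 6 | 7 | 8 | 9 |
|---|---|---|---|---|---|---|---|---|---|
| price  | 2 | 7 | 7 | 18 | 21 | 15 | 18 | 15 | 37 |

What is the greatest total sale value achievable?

Let r[k] be the best obtainable value from length k. For each k, try every first piece i and keep the best of price[i] + r[k−i].
r[1] = 2
r[2] = 7
r[3] = 9  (first piece 1, then r[2]=7)
r[4] = 18
r[5] = 21
r[6] = 25  (first piece 2, then r[4]=18)
r[7] = 28  (first piece 2, then r[5]=21)
r[8] = 36  (first piece 4, then r[4]=18)
r[9] = 39  (first piece 4, then r[5]=21)
One optimal cutting: 5 + 4 → $21 + $18 = $39.

39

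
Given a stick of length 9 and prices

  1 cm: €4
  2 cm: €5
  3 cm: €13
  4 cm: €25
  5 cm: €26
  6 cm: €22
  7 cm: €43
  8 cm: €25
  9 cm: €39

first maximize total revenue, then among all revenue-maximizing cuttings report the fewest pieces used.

Consider every possible first cut. r[k] is the best of p[i]+r[k−i] over all sellable i≤k.
r[1] = 4
r[2] = 8  (first piece 1, then r[1]=4)
r[3] = 13
r[4] = 25
r[5] = 29  (first piece 1, then r[4]=25)
r[6] = 33  (first piece 1, then r[5]=29)
r[7] = 43
r[8] = 50  (first piece 4, then r[4]=25)
r[9] = 54  (first piece 1, then r[8]=50)
Maximum revenue is €54.
Now minimize piece count subject to staying optimal: for each k, pieces[k] = 1 + min over i with p[i]+r[k−i]=r[k] of pieces[k−i].
pieces[6] = 3
pieces[7] = 1
pieces[8] = 2
pieces[9] = 3

3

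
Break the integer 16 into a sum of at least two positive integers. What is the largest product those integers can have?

Define prod[k] = max over 1≤i<k of i · max(k−i, prod[k−i]); the inner max lets the remainder stay uncut if that's better.
Small cases: prod[2]=1, prod[3]=2, prod[4]=4, prod[5]=6, prod[6]=9, prod[7]=12, prod[8]=18, prod[9]=27.
prod[10] = max(1·27, 2·18, 3·12, …, 8·2, 9·1) = 36
prod[11] = max(1·36, 2·27, 3·18, …, 9·2, 10·1) = 54
prod[12] = max(1·54, 2·36, 3·27, …, 10·2, 11·1) = 81
prod[13] = max(1·81, 2·54, 3·36, …, 11·2, 12·1) = 108
prod[14] = max(1·108, 2·81, 3·54, …, 12·2, 13·1) = 162
prod[15] = max(1·162, 2·108, 3·81, …, 13·2, 14·1) = 243
prod[16] = max(1·243, 2·162, 3·108, …, 14·2, 15·1) = 324
One optimal split: 3 + 3 + 3 + 3 + 2 + 2; product 3·3·3·3·2·2 = 324.

324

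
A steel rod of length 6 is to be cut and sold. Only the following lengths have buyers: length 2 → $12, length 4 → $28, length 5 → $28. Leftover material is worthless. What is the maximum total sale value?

40

Build f[k] bottom-up: f[k] = max over allowed piece i of (p[i] + f[k−i]).
f[1] = 0
f[2] = 12
f[3] = 12
f[4] = max(12+12, 28+0) = 28
f[5] = max(12+12, 28+0, 28+0) = 28
f[6] = max(12+28, 28+12, 28+0) = 40
One optimal cutting: 4 + 2 → $40.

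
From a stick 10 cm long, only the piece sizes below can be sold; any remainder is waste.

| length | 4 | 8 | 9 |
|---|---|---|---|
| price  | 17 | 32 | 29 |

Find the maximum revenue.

Consider every possible first cut. f[k] is the best of p[i]+f[k−i] over all sellable i≤k.
f[1] = 0
f[2] = 0
f[3] = 0
f[4] = 17
f[5] = 17
f[6] = 17
f[7] = 17
f[8] = 34  (first piece 4, then f[4]=17)
f[9] = 34
f[10] = 34
One optimal cutting: pieces 4 + 4 with 2 cm of scrap → $34.

34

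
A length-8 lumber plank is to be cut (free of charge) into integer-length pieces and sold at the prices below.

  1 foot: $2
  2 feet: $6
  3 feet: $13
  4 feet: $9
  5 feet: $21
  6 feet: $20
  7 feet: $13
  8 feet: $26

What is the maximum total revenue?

34

Let r[k] be the best obtainable value from length k. For each k, try every first piece i and keep the best of price[i] + r[k−i].
r[1] = 2
r[2] = max(2+2, 6+0) = 6
r[3] = max(2+6, 6+2, 13+0) = 13
r[4] = max(2+13, 6+6, 13+2, 9+0) = 15
r[5] = max(2+15, 6+13, 13+6, 9+2, 21+0) = 21
r[6] = max(2+21, 6+15, 13+13, 9+6, 21+2, 20+0) = 26
r[7] = max(2+26, 6+21, 13+15, …, 20+2, 13+0) = 28
r[8] = max(2+28, 6+26, 13+21, …, 13+2, 26+0) = 34
One optimal cutting: 5 + 3 → $21 + $13 = $34.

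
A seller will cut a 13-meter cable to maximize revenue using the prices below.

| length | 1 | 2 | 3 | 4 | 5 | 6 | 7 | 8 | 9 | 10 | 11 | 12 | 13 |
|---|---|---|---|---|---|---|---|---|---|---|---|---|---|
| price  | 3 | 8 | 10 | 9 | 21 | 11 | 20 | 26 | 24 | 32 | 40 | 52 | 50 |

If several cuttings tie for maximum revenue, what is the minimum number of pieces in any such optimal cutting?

Build r[k] bottom-up: r[k] = max over allowed piece i of (p[i] + r[k−i]).
r[1] = 3
r[2] = 8
r[3] = 11  (first piece 1, then r[2]=8)
r[4] = 16  (first piece 2, then r[2]=8)
r[5] = 21
r[6] = 24  (first piece 1, then r[5]=21)
r[7] = 29  (first piece 2, then r[5]=21)
r[8] = 32  (first piece 1, then r[7]=29)
r[9] = 37  (first piece 2, then r[7]=29)
r[10] = 42  (first piece 5, then r[5]=21)
r[11] = 45  (first piece 1, then r[10]=42)
r[12] = 52
r[13] = 55  (first piece 1, then r[12]=52)
Maximum revenue is €55.
Now minimize piece count subject to staying optimal: for each k, pieces[k] = 1 + min over i with p[i]+r[k−i]=r[k] of pieces[k−i].
pieces[10] = 2
pieces[11] = 3
pieces[12] = 1
pieces[13] = 2

2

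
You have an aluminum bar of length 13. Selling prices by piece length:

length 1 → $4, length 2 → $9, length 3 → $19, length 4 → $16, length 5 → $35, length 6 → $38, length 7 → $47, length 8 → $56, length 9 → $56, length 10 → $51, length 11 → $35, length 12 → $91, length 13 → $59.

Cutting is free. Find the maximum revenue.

95

Build best[k] bottom-up: best[k] = max over allowed piece i of (p[i] + best[k−i]).
best[1] = 4
best[2] = 9
best[3] = 19
best[4] = 23  (first piece 1, then best[3]=19)
best[5] = 35
best[6] = 39  (first piece 1, then best[5]=35)
best[7] = 47
best[8] = 56
best[9] = 60  (first piece 1, then best[8]=56)
best[10] = 70  (first piece 5, then best[5]=35)
best[11] = 75  (first piece 3, then best[8]=56)
best[12] = 91
best[13] = 95  (first piece 1, then best[12]=91)
One optimal cutting: 12 + 1 → $91 + $4 = $95.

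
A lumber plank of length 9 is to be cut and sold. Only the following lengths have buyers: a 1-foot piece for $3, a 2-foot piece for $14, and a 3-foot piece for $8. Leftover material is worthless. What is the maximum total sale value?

59

Build f[k] bottom-up: f[k] = max over allowed piece i of (p[i] + f[k−i]).
f[1] = 3
f[2] = 14
f[3] = 17  (first piece 1, then f[2]=14)
f[4] = 28  (first piece 2, then f[2]=14)
f[5] = 31  (first piece 1, then f[4]=28)
f[6] = 42  (first piece 2, then f[4]=28)
f[7] = 45  (first piece 1, then f[6]=42)
f[8] = 56  (first piece 2, then f[6]=42)
f[9] = 59  (first piece 1, then f[8]=56)
One optimal cutting: 2 + 2 + 2 + 2 + 1 → $59.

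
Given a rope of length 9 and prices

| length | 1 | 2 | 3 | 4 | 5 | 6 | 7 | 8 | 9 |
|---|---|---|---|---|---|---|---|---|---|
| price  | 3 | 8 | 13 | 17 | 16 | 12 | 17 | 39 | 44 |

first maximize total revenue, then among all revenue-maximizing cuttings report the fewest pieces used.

Let r[k] be the best obtainable value from length k. For each k, try every first piece i and keep the best of price[i] + r[k−i].
r[1] = 3
r[2] = max(3+3, 8+0) = 8
r[3] = max(3+8, 8+3, 13+0) = 13
r[4] = max(3+13, 8+8, 13+3, 17+0) = 17
r[5] = max(3+17, 8+13, 13+8, 17+3, 16+0) = 21
r[6] = max(3+21, 8+17, 13+13, 17+8, 16+3, 12+0) = 26
r[7] = max(3+26, 8+21, 13+17, …, 12+3, 17+0) = 30
r[8] = max(3+30, 8+26, 13+21, …, 17+3, 39+0) = 39
r[9] = max(3+39, 8+30, 13+26, …, 39+3, 44+0) = 44
Maximum revenue is 44.
Now minimize piece count subject to staying optimal: for each k, pieces[k] = 1 + min over i with p[i]+r[k−i]=r[k] of pieces[k−i].
pieces[6] = 2
pieces[7] = 2
pieces[8] = 1
pieces[9] = 1

1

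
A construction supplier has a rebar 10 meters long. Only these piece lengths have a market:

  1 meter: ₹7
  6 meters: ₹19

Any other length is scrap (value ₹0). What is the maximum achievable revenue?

Consider every possible first cut. best[k] is the best of p[i]+best[k−i] over all sellable i≤k.
best[1] = 7
best[2] = 14  (first piece 1, then best[1]=7)
best[3] = 21  (first piece 1, then best[2]=14)
best[4] = 28  (first piece 1, then best[3]=21)
best[5] = 35  (first piece 1, then best[4]=28)
best[6] = 42  (first piece 1, then best[5]=35)
best[7] = 49  (first piece 1, then best[6]=42)
best[8] = 56  (first piece 1, then best[7]=49)
best[9] = 63  (first piece 1, then best[8]=56)
best[10] = 70  (first piece 1, then best[9]=63)
One optimal cutting: 1 + 1 + 1 + 1 + 1 + 1 + 1 + 1 + 1 + 1 → ₹70.

70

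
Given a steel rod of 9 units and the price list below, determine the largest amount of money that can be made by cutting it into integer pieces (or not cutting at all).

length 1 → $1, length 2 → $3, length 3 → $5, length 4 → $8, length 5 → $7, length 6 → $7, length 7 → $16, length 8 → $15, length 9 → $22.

22

Consider every possible first cut. R[k] is the best of p[i]+R[k−i] over all sellable i≤k.
R[1] = 1
R[2] = 3
R[3] = 5
R[4] = 8
R[5] = 9  (first piece 1, then R[4]=8)
R[6] = 11  (first piece 2, then R[4]=8)
R[7] = 16
R[8] = 17  (first piece 1, then R[7]=16)
R[9] = 22
Best is to sell the whole 9-unit piece uncut for $22.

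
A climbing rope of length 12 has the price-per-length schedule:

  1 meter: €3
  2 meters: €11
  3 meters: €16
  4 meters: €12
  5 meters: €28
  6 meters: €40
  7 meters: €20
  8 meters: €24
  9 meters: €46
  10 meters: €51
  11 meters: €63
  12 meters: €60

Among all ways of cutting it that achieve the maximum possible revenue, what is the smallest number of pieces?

2

Let r[k] be the best obtainable value from length k. For each k, try every first piece i and keep the best of price[i] + r[k−i].
r[1] = 3
r[2] = 11
r[3] = 16
r[4] = 22  (first piece 2, then r[2]=11)
r[5] = 28
r[6] = 40
r[7] = 43  (first piece 1, then r[6]=40)
r[8] = 51  (first piece 2, then r[6]=40)
r[9] = 56  (first piece 3, then r[6]=40)
r[10] = 62  (first piece 2, then r[8]=51)
r[11] = 68  (first piece 5, then r[6]=40)
r[12] = 80  (first piece 6, then r[6]=40)
Maximum revenue is €80.
Now minimize piece count subject to staying optimal: for each k, pieces[k] = 1 + min over i with p[i]+r[k−i]=r[k] of pieces[k−i].
pieces[9] = 2
pieces[10] = 3
pieces[11] = 2
pieces[12] = 2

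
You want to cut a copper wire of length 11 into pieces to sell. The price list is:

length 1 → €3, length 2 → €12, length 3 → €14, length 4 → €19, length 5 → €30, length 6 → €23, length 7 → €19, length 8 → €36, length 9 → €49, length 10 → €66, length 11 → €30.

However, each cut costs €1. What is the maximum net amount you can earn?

Consider every possible first cut. net[k] is the best of p[i]+net[k−i] over all sellable i≤k, charging 1 whenever i<k.
net[1] = 3
net[2] = max(3+3-1, 12+0) = 12
net[3] = max(3+12-1, 12+3-1, 14+0) = 14
net[4] = max(3+14-1, 12+12-1, 14+3-1, 19+0) = 23
net[5] = max(3+23-1, 12+14-1, 14+12-1, 19+3-1, 30+0) = 30
net[6] = max(3+30-1, 12+23-1, 14+14-1, 19+12-1, 30+3-1, 23+0) = 34
net[7] = max(3+34-1, 12+30-1, 14+23-1, …, 23+3-1, 19+0) = 41
net[8] = max(3+41-1, 12+34-1, 14+30-1, …, 19+3-1, 36+0) = 45
net[9] = max(3+45-1, 12+41-1, 14+34-1, …, 36+3-1, 49+0) = 52
net[10] = max(3+52-1, 12+45-1, 14+41-1, …, 49+3-1, 66+0) = 66
net[11] = max(3+66-1, 12+52-1, 14+45-1, …, 66+3-1, 30+0) = 68
One optimal plan: pieces 10 + 1 (1 cut) → €69 − €1 = €68.

68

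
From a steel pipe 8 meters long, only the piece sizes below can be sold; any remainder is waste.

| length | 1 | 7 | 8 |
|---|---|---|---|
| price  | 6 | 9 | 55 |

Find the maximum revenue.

55

Consider every possible first cut. f[k] is the best of p[i]+f[k−i] over all sellable i≤k.
f[1] = 6
f[2] = 12  (first piece 1, then f[1]=6)
f[3] = 18  (first piece 1, then f[2]=12)
f[4] = 24  (first piece 1, then f[3]=18)
f[5] = 30  (first piece 1, then f[4]=24)
f[6] = 36  (first piece 1, then f[5]=30)
f[7] = 42  (first piece 1, then f[6]=36)
f[8] = 55
One optimal cutting: 8 → $55.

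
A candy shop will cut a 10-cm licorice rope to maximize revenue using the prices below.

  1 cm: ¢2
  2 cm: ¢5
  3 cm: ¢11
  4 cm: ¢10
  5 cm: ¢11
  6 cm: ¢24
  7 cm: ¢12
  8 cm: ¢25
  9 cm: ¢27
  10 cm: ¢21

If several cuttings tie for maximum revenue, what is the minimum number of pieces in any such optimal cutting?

3

Let r[k] be the best obtainable value from length k. For each k, try every first piece i and keep the best of price[i] + r[k−i].
r[1] = 2
r[2] = max(2+2, 5+0) = 5
r[3] = max(2+5, 5+2, 11+0) = 11
r[4] = max(2+11, 5+5, 11+2, 10+0) = 13
r[5] = max(2+13, 5+11, 11+5, 10+2, 11+0) = 16
r[6] = max(2+16, 5+13, 11+11, 10+5, 11+2, 24+0) = 24
r[7] = max(2+24, 5+16, 11+13, …, 24+2, 12+0) = 26
r[8] = max(2+26, 5+24, 11+16, …, 12+2, 25+0) = 29
r[9] = max(2+29, 5+26, 11+24, …, 25+2, 27+0) = 35
r[10] = max(2+35, 5+29, 11+26, …, 27+2, 21+0) = 37
Maximum revenue is ¢37.
Now minimize piece count subject to staying optimal: for each k, pieces[k] = 1 + min over i with p[i]+r[k−i]=r[k] of pieces[k−i].
pieces[7] = 2
pieces[8] = 2
pieces[9] = 2
pieces[10] = 3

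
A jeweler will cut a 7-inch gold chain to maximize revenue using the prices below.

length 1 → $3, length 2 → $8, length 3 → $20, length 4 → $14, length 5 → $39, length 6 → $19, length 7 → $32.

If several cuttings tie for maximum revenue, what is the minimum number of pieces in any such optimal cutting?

Consider every possible first cut. r[k] is the best of p[i]+r[k−i] over all sellable i≤k.
r[1] = 3
r[2] = 8
r[3] = 20
r[4] = 23  (first piece 1, then r[3]=20)
r[5] = 39
r[6] = 42  (first piece 1, then r[5]=39)
r[7] = 47  (first piece 2, then r[5]=39)
Maximum revenue is $47.
Now minimize piece count subject to staying optimal: for each k, pieces[k] = 1 + min over i with p[i]+r[k−i]=r[k] of pieces[k−i].
pieces[4] = 2
pieces[5] = 1
pieces[6] = 2
pieces[7] = 2

2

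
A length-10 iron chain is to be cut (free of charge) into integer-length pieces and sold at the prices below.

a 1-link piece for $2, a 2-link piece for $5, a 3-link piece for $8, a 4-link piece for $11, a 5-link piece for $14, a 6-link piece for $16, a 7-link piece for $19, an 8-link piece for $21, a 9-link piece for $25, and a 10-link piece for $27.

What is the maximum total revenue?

Let R[k] be the best obtainable value from length k. For each k, try every first piece i and keep the best of price[i] + R[k−i].
R[1] = 2
R[2] = max(2+2, 5+0) = 5
R[3] = max(2+5, 5+2, 8+0) = 8
R[4] = max(2+8, 5+5, 8+2, 11+0) = 11
R[5] = max(2+11, 5+8, 8+5, 11+2, 14+0) = 14
R[6] = max(2+14, 5+11, 8+8, 11+5, 14+2, 16+0) = 16
R[7] = max(2+16, 5+14, 8+11, …, 16+2, 19+0) = 19
R[8] = max(2+19, 5+16, 8+14, …, 19+2, 21+0) = 22
R[9] = max(2+22, 5+19, 8+16, …, 21+2, 25+0) = 25
R[10] = max(2+25, 5+22, 8+19, …, 25+2, 27+0) = 28
One optimal cutting: 5 + 5 → $14 + $14 = $28.

28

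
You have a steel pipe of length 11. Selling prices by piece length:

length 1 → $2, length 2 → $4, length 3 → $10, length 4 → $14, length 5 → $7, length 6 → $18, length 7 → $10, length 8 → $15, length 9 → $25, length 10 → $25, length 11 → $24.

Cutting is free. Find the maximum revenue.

Consider every possible first cut. R[k] is the best of p[i]+R[k−i] over all sellable i≤k.
R[1] = 2
R[2] = 4  (first piece 1, then R[1]=2)
R[3] = 10
R[4] = 14
R[5] = 16  (first piece 1, then R[4]=14)
R[6] = 20  (first piece 3, then R[3]=10)
R[7] = 24  (first piece 3, then R[4]=14)
R[8] = 28  (first piece 4, then R[4]=14)
R[9] = 30  (first piece 1, then R[8]=28)
R[10] = 34  (first piece 3, then R[7]=24)
R[11] = 38  (first piece 3, then R[8]=28)
One optimal cutting: 4 + 4 + 3 → $14 + $14 + $10 = $38.

38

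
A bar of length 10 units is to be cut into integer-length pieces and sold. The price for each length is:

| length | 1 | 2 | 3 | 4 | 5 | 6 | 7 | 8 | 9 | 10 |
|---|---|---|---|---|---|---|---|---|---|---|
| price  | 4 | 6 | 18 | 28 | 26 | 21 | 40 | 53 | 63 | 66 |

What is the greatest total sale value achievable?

67

Let v[k] be the best obtainable value from length k. For each k, try every first piece i and keep the best of price[i] + v[k−i].
v[1] = 4
v[2] = max(4+4, 6+0) = 8
v[3] = max(4+8, 6+4, 18+0) = 18
v[4] = max(4+18, 6+8, 18+4, 28+0) = 28
v[5] = max(4+28, 6+18, 18+8, 28+4, 26+0) = 32
v[6] = max(4+32, 6+28, 18+18, 28+8, 26+4, 21+0) = 36
v[7] = max(4+36, 6+32, 18+28, …, 21+4, 40+0) = 46
v[8] = max(4+46, 6+36, 18+32, …, 40+4, 53+0) = 56
v[9] = max(4+56, 6+46, 18+36, …, 53+4, 63+0) = 63
v[10] = max(4+63, 6+56, 18+46, …, 63+4, 66+0) = 67
One optimal cutting: 9 + 1 → $63 + $4 = $67.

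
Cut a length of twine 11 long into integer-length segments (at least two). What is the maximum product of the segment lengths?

54

Fill m[k] for k=2..11: at each k try every first piece i and multiply by the better of (k−i) uncut or m[k−i].
m[2] = 1×max(1,0) = 1×1 = 1
m[3] = max(1×2, 2×1) = 2
m[4] = max(1×3, 2×2, 3×1) = 4
m[5] = max(1×4, 2×3, 3×2, 4×1) = 6
m[6] = max(1×6, 2×4, 3×3, 4×2, 5×1) = 9
m[7] = max(1×9, 2×6, 3×4, 4×3, 5×2, 6×1) = 12
m[8] = max(1×12, 2×9, 3×6, …, 6×2, 7×1) = 18
m[9] = max(1×18, 2×12, 3×9, …, 7×2, 8×1) = 27
m[10] = max(1×27, 2×18, 3×12, …, 8×2, 9×1) = 36
m[11] = max(1×36, 2×27, 3×18, …, 9×2, 10×1) = 54
One optimal split: 3 + 3 + 3 + 2; product 3×3×3×2 = 54.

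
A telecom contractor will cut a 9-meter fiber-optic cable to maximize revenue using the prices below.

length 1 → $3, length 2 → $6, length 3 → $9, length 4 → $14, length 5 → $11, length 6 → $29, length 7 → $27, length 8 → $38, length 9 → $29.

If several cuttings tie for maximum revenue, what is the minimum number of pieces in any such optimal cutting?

Build r[k] bottom-up: r[k] = max over allowed piece i of (p[i] + r[k−i]).
r[1] = 3
r[2] = max(3+3, 6+0) = 6
r[3] = max(3+6, 6+3, 9+0) = 9
r[4] = max(3+9, 6+6, 9+3, 14+0) = 14
r[5] = max(3+14, 6+9, 9+6, 14+3, 11+0) = 17
r[6] = max(3+17, 6+14, 9+9, 14+6, 11+3, 29+0) = 29
r[7] = max(3+29, 6+17, 9+14, …, 29+3, 27+0) = 32
r[8] = max(3+32, 6+29, 9+17, …, 27+3, 38+0) = 38
r[9] = max(3+38, 6+32, 9+29, …, 38+3, 29+0) = 41
Maximum revenue is $41.
Now minimize piece count subject to staying optimal: for each k, pieces[k] = 1 + min over i with p[i]+r[k−i]=r[k] of pieces[k−i].
pieces[6] = 1
pieces[7] = 2
pieces[8] = 1
pieces[9] = 2

2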